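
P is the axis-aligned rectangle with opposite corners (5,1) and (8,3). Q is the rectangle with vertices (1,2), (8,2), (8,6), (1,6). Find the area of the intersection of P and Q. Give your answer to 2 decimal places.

|P∩Q|: x∈[5,8], y∈[2,3] → 3·1 = 3.

3.00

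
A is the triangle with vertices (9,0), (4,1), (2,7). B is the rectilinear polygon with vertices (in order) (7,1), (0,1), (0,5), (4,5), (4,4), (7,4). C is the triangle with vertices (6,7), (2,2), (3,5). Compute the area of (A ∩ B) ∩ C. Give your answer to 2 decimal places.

1.14

The region (A ∩ B) ∩ C is the polygon with vertices (4,5), (4,4.5), (3.176,3.471), (2.833,4.5), (3,5).
By the shoelace formula its area is 1.14.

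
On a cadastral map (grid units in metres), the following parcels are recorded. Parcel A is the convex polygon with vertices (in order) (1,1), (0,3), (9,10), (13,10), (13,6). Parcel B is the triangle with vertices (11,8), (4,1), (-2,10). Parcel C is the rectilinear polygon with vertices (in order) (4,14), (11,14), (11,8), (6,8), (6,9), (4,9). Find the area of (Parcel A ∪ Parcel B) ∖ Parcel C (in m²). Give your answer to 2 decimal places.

|Parcel A ∪ Parcel B| = 79.4641.
|(Parcel A ∪ Parcel B) ∩ Parcel C| = 7.1717.
|(Parcel A ∪ Parcel B) ∖ Parcel C| = 79.4641 − 7.1717 = 72.29.

72.29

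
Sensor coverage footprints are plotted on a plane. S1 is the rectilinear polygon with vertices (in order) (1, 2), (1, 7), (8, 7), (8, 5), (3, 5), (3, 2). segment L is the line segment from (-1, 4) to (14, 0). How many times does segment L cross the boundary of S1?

The segment meets the boundary at (3,2.933), (1,3.467).

2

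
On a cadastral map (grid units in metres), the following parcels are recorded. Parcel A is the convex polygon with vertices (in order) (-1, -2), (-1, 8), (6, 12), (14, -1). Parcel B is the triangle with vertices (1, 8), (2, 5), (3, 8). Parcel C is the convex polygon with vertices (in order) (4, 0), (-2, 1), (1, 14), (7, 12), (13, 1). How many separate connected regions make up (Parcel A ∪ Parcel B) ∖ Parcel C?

(Parcel A ∪ Parcel B) ∖ Parcel C splits into 2 disjoint pieces (area 0.9451, area 28.8553).

2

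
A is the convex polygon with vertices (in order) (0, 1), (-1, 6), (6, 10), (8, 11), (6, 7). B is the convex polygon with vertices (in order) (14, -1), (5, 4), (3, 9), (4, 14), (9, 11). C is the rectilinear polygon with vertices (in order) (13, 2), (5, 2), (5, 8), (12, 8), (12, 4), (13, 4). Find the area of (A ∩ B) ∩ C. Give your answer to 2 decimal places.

The region (A ∩ B) ∩ C is the polygon with vertices (6,7), (5,6), (5,8), (6.5,8).
By the shoelace formula its area is 1.75.

1.75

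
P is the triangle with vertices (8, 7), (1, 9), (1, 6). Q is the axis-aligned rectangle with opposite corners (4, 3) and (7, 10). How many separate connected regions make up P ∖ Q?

2

P ∖ Q splits into 2 disjoint pieces (area 0.2143, area 7.0714).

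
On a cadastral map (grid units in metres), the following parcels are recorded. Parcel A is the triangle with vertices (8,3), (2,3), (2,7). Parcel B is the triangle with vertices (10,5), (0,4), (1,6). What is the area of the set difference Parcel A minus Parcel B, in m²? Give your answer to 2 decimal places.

|Parcel A| = 12, |Parcel A∩Parcel B| = 4.0019.
|Parcel A ∖ Parcel B| = |Parcel A| − |Parcel A∩Parcel B| = 12 − 4.0019 = 8.00.

8.00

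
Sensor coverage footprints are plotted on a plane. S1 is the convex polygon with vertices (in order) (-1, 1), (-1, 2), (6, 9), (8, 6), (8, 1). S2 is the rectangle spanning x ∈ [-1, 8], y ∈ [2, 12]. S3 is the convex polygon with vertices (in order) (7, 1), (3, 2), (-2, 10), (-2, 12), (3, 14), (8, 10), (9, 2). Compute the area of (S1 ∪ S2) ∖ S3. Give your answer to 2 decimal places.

21.55

|S1 ∪ S2| = 99.
|(S1 ∪ S2) ∩ S3| = 77.45.
|(S1 ∪ S2) ∖ S3| = 99 − 77.45 = 21.55.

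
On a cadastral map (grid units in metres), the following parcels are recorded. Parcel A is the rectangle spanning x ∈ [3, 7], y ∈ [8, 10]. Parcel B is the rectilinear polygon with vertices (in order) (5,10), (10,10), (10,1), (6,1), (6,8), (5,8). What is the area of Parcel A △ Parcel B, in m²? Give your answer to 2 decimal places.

|Parcel A| = 8, |Parcel B| = 38, |Parcel A∩Parcel B| = 4.
|Parcel A △ Parcel B| = |Parcel A| + |Parcel B| − 2·|Parcel A∩Parcel B| = 8 + 38 − 8 = 38.00.

38.00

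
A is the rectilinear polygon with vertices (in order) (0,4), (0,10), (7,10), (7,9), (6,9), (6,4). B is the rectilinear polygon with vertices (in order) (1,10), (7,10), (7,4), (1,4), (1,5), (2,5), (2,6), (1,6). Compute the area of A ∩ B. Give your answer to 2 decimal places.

30.00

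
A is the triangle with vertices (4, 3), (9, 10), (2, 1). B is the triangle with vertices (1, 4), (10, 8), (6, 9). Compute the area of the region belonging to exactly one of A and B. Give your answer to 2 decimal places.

13.79

|A| = 2, |B| = 12.5, |A∩B| = 0.3557.
|A △ B| = |A| + |B| − 2·|A∩B| = 2 + 12.5 − 0.7114 = 13.79.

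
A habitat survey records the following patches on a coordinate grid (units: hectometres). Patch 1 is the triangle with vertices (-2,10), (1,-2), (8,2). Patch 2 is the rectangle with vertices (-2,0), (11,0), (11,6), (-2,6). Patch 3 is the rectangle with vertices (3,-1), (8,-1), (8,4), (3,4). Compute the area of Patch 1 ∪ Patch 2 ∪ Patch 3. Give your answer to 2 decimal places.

94.36

By inclusion–exclusion:
Individual areas: |Patch 1| = 48, |Patch 2| = 78, |Patch 3| = 25.
|Patch 1∩Patch 2| = 36.
|Patch 1∩Patch 3| = 14.6429.
|Patch 2∩Patch 3|: x∈[3,8], y∈[0,4] → 5·4 = 20.
|Patch 1∩Patch 2∩Patch 3| = 14.
|Patch 1 ∪ Patch 2 ∪ Patch 3| = 151 − 70.6429 + 14 = 94.36.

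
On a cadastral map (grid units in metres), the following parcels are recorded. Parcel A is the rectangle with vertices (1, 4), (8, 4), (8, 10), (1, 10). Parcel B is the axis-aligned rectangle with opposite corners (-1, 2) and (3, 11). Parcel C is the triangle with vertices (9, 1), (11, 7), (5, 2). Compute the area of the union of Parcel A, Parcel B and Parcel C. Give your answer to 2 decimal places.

78.85

By inclusion–exclusion:
Individual areas: |Parcel A| = 42, |Parcel B| = 36, |Parcel C| = 13.
|Parcel A∩Parcel B|: x∈[1,3], y∈[4,10] → 2·6 = 12.
|Parcel A∩Parcel C| = 0.15.
|Parcel B∩Parcel C| = 0.
|Parcel A∩Parcel B∩Parcel C| = 0.
|Parcel A ∪ Parcel B ∪ Parcel C| = 91 − 12.15 + 0 = 78.85.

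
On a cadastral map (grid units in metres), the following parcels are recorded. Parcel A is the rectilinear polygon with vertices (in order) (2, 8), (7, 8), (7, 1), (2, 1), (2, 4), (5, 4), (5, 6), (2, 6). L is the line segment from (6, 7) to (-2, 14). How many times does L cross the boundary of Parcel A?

The segment meets the boundary at (4.857,8).

1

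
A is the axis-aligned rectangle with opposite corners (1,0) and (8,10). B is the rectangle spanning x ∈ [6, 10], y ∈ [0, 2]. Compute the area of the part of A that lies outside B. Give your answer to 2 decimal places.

66.00

|A∩B|: x∈[6,8], y∈[0,2] → 2·2 = 4.
|A| = 70.
|A ∖ B| = |A| − |A∩B| = 70 − 4 = 66.00.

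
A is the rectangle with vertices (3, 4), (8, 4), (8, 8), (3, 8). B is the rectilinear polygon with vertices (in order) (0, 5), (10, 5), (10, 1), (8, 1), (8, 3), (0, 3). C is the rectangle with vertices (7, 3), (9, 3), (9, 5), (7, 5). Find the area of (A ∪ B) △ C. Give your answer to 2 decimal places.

35.00

|A ∪ B| = 39.
|(A ∪ B) ∩ C| = 4.
|(A ∪ B) △ C| = 39 + 4 − 8 = 35.00.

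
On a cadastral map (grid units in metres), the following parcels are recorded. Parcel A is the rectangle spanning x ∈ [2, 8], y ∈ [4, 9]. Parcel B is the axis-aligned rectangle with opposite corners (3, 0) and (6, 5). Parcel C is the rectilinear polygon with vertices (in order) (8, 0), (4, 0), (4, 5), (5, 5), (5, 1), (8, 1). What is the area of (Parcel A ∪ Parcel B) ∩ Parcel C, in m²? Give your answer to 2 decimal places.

6.00

The region (Parcel A ∪ Parcel B) ∩ Parcel C is the polygon with vertices (6,0), (4,0), (4,5), (5,5), (5,1), (6,1).
By the shoelace formula its area is 6.00.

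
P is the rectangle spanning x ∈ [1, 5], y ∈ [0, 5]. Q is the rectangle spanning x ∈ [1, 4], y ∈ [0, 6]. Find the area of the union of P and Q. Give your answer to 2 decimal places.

By inclusion–exclusion:
Individual areas: |P| = 20, |Q| = 18.
|P∩Q|: x∈[1,4], y∈[0,5] → 3·5 = 15.
|P ∪ Q| = 38 − 15 = 23.00.

23.00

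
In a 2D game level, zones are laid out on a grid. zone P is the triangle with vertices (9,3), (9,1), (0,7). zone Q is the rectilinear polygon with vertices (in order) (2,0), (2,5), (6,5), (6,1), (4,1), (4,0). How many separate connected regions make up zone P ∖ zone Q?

zone P ∖ zone Q splits into 2 disjoint pieces (area 5, area 1.5).

2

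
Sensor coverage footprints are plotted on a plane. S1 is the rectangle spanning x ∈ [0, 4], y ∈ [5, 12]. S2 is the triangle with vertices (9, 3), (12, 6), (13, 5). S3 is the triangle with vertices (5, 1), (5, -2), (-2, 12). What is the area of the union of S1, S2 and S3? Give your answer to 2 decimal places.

39.02

By inclusion–exclusion:
Individual areas: |S1| = 28, |S2| = 3, |S3| = 10.5.
|S1∩S2| = 0.
|S1∩S3| = 2.4838.
|S2∩S3| = 0.
|S1∩S2∩S3| = 0.
|S1 ∪ S2 ∪ S3| = 41.5 − 2.4838 + 0 = 39.02.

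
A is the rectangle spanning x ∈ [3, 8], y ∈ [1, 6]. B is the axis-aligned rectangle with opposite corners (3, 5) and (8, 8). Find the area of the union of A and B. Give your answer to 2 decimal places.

35.00

By inclusion–exclusion:
Individual areas: |A| = 25, |B| = 15.
|A∩B|: x∈[3,8], y∈[5,6] → 5·1 = 5.
|A ∪ B| = 40 − 5 = 35.00.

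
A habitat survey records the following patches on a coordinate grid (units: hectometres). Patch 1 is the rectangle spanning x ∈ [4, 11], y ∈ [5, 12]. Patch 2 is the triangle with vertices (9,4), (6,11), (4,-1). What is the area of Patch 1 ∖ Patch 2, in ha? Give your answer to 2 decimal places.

38.29

|Patch 1| = 49, |Patch 1∩Patch 2| = 10.7143.
|Patch 1 ∖ Patch 2| = |Patch 1| − |Patch 1∩Patch 2| = 49 − 10.7143 = 38.29.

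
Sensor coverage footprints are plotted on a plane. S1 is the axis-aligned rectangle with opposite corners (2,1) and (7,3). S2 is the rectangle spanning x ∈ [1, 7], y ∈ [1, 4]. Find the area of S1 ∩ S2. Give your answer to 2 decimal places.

|S1∩S2|: x∈[2,7], y∈[1,3] → 5·2 = 10.

10.00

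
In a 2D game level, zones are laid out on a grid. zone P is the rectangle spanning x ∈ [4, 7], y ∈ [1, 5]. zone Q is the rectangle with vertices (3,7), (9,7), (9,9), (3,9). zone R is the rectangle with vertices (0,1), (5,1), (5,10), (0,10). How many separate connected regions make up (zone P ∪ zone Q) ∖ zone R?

(zone P ∪ zone Q) ∖ zone R splits into 2 disjoint pieces (area 8, area 8).

2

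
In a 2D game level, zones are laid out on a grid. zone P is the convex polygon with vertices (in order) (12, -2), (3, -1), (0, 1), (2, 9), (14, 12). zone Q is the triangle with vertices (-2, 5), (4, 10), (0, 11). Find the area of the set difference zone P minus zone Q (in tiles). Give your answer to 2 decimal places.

|zone P| = 139.5, |zone P∩zone Q| = 0.4511.
|zone P ∖ zone Q| = |zone P| − |zone P∩zone Q| = 139.5 − 0.4511 = 139.05.

139.05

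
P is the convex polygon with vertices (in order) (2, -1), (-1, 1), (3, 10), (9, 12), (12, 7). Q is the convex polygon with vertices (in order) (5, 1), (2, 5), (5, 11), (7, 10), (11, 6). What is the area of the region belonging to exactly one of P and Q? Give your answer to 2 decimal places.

|P| = 86.5, |Q| = 47, |P∩Q| = 45.0736.
|P △ Q| = |P| + |Q| − 2·|P∩Q| = 86.5 + 47 − 90.1472 = 43.35.

43.35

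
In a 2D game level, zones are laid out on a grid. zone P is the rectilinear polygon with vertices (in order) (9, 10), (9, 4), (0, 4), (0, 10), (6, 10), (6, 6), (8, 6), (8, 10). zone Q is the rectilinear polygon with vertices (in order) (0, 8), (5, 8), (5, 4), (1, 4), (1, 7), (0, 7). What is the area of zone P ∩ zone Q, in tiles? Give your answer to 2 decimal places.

The intersection is the polygon with vertices (1,4), (1,7), (0,7), (0,8), (5,8), (5,4).
By the shoelace formula its area is 17.00.

17.00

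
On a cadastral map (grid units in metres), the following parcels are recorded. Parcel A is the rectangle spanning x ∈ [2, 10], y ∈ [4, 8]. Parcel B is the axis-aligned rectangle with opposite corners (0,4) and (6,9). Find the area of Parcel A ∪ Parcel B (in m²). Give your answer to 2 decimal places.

By inclusion–exclusion:
Individual areas: |Parcel A| = 32, |Parcel B| = 30.
|Parcel A∩Parcel B|: x∈[2,6], y∈[4,8] → 4·4 = 16.
|Parcel A ∪ Parcel B| = 62 − 16 = 46.00.

46.00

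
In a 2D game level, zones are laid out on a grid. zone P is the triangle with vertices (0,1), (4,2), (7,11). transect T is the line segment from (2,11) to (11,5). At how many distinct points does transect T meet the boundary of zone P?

The segment meets the boundary at (6.091,8.273), (5.409,8.727).

2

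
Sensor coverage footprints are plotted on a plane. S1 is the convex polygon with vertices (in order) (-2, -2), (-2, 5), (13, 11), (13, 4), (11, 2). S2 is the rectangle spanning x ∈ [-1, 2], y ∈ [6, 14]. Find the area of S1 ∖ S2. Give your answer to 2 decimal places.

113.55

|S1| = 114, |S1∩S2| = 0.45.
|S1 ∖ S2| = |S1| − |S1∩S2| = 114 − 0.45 = 113.55.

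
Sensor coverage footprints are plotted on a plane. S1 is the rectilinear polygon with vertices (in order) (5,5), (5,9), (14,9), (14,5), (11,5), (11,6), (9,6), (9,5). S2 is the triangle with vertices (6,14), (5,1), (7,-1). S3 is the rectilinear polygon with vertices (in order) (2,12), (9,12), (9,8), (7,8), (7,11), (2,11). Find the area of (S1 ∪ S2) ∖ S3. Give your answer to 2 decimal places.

41.62

|S1 ∪ S2| = 43.9795.
|(S1 ∪ S2) ∩ S3| = 2.359.
|(S1 ∪ S2) ∖ S3| = 43.9795 − 2.359 = 41.62.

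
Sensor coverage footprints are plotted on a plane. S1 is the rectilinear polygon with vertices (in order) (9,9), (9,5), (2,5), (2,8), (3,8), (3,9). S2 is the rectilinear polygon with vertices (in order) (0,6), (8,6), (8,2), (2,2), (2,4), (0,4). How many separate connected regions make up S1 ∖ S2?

S1 ∖ S2 is a single connected region.

1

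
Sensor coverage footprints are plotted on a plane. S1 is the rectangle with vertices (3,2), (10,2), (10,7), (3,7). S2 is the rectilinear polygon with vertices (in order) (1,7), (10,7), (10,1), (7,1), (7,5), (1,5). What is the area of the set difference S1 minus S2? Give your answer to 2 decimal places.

|S1| = 35, |S1∩S2| = 23.
|S1 ∖ S2| = |S1| − |S1∩S2| = 35 − 23 = 12.00.

12.00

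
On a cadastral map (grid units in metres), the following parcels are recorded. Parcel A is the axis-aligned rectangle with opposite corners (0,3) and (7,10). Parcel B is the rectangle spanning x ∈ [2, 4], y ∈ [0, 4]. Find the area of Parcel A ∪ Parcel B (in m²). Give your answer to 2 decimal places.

By inclusion–exclusion:
Individual areas: |Parcel A| = 49, |Parcel B| = 8.
|Parcel A∩Parcel B|: x∈[2,4], y∈[3,4] → 2·1 = 2.
|Parcel A ∪ Parcel B| = 57 − 2 = 55.00.

55.00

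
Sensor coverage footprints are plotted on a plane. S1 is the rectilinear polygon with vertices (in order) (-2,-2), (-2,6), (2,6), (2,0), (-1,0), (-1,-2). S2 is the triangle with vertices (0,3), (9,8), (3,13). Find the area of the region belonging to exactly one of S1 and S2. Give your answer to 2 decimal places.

56.42

|S1| = 26, |S2| = 37.5, |S1∩S2| = 3.5389.
|S1 △ S2| = |S1| + |S2| − 2·|S1∩S2| = 26 + 37.5 − 7.0778 = 56.42.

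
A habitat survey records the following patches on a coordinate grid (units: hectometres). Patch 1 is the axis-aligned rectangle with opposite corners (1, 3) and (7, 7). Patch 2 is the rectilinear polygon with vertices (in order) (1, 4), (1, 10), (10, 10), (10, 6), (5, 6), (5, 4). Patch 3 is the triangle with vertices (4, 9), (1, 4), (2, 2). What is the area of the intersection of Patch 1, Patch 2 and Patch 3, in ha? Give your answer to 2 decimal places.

3.30

The intersection is the polygon with vertices (1,4), (2.8,7), (3.429,7), (2.571,4).
By the shoelace formula its area is 3.30.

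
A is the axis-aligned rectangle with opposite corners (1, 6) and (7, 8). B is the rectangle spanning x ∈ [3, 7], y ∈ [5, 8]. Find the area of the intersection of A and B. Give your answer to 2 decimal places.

8.00

|A∩B|: x∈[3,7], y∈[6,8] → 4·2 = 8.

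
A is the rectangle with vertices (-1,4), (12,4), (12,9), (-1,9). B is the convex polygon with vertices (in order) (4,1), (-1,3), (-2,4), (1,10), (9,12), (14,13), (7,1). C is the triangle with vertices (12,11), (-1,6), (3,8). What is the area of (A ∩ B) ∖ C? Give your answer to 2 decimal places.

51.59

|A ∩ B| = 53.7917.
|(A ∩ B) ∩ C| = 2.2.
|(A ∩ B) ∖ C| = 53.7917 − 2.2 = 51.59.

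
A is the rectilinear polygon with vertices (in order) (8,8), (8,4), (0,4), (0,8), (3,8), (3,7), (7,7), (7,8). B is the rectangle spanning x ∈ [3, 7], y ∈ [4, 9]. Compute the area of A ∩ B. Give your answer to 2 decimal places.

12.00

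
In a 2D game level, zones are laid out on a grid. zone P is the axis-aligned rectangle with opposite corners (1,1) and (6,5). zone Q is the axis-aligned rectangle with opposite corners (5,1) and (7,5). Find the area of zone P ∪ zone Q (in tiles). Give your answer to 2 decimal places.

24.00

By inclusion–exclusion:
Individual areas: |zone P| = 20, |zone Q| = 8.
|zone P∩zone Q|: x∈[5,6], y∈[1,5] → 1·4 = 4.
|zone P ∪ zone Q| = 28 − 4 = 24.00.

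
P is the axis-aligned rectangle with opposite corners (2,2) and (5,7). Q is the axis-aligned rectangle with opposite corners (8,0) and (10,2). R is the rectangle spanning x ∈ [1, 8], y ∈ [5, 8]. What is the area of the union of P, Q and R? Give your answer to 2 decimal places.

By inclusion–exclusion:
Individual areas: |P| = 15, |Q| = 4, |R| = 21.
|P∩Q| = 0 (no overlap).
|P∩R|: x∈[2,5], y∈[5,7] → 3·2 = 6.
|Q∩R| = 0 (no overlap).
|P∩Q∩R| = 0.
|P ∪ Q ∪ R| = 40 − 6 + 0 = 34.00.

34.00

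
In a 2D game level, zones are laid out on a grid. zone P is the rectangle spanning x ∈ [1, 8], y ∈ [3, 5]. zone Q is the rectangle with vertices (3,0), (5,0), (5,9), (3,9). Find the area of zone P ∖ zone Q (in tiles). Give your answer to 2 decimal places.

10.00

|zone P∩zone Q|: x∈[3,5], y∈[3,5] → 2·2 = 4.
|zone P| = 14.
|zone P ∖ zone Q| = |zone P| − |zone P∩zone Q| = 14 − 4 = 10.00.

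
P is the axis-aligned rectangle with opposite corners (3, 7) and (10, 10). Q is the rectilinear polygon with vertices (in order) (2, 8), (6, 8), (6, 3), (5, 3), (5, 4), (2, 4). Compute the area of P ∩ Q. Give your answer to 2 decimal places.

The intersection is the polygon with vertices (3,7), (3,8), (6,8), (6,7).
By the shoelace formula its area is 3.00.

3.00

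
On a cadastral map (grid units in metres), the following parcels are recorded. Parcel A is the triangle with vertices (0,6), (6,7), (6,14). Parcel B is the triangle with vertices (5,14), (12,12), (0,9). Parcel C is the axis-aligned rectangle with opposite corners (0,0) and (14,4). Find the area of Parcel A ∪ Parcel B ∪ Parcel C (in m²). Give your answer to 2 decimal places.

By inclusion–exclusion:
Individual areas: |Parcel A| = 21, |Parcel B| = 22.5, |Parcel C| = 56.
|Parcel A∩Parcel B| = 5.6286.
|Parcel A∩Parcel C| = 0.
|Parcel B∩Parcel C| = 0.
|Parcel A∩Parcel B∩Parcel C| = 0.
|Parcel A ∪ Parcel B ∪ Parcel C| = 99.5 − 5.6286 + 0 = 93.87.

93.87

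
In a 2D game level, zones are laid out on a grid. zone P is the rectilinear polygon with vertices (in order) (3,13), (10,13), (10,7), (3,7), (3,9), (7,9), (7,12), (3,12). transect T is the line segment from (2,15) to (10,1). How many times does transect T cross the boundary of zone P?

The segment meets the boundary at (6.571,7), (5.429,9), (3.714,12), (3.143,13).

4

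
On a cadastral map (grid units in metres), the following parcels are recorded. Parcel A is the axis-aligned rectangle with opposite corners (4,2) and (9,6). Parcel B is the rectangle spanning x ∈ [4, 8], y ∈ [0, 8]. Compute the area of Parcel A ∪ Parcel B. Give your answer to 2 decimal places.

By inclusion–exclusion:
Individual areas: |Parcel A| = 20, |Parcel B| = 32.
|Parcel A∩Parcel B|: x∈[4,8], y∈[2,6] → 4·4 = 16.
|Parcel A ∪ Parcel B| = 52 − 16 = 36.00.

36.00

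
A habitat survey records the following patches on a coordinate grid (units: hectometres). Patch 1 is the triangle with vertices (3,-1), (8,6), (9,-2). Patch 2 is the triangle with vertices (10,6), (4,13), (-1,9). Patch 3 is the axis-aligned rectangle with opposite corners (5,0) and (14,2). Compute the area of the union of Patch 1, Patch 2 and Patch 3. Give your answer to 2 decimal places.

63.76

By inclusion–exclusion:
Individual areas: |Patch 1| = 23.5, |Patch 2| = 29.5, |Patch 3| = 18.
|Patch 1∩Patch 2| = 0.
|Patch 1∩Patch 3| = 7.2357.
|Patch 2∩Patch 3| = 0.
|Patch 1∩Patch 2∩Patch 3| = 0.
|Patch 1 ∪ Patch 2 ∪ Patch 3| = 71 − 7.2357 + 0 = 63.76.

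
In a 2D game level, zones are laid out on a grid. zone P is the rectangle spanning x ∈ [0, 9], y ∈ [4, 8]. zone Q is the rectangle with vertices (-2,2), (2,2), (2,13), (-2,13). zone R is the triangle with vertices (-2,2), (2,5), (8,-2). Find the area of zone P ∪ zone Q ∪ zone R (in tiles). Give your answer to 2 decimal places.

88.57

By inclusion–exclusion:
Individual areas: |zone P| = 36, |zone Q| = 44, |zone R| = 23.
|zone P∩zone Q|: x∈[0,2], y∈[4,8] → 2·4 = 8.
|zone P∩zone R| = 1.0952.
|zone Q∩zone R| = 6.
|zone P∩zone Q∩zone R| = 0.6667.
|zone P ∪ zone Q ∪ zone R| = 103 − 15.0952 + 0.6667 = 88.57.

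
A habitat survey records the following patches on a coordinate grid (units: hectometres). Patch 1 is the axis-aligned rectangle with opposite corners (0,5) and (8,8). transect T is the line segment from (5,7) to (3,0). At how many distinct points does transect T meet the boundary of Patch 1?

The segment meets the boundary at (4.429,5).

1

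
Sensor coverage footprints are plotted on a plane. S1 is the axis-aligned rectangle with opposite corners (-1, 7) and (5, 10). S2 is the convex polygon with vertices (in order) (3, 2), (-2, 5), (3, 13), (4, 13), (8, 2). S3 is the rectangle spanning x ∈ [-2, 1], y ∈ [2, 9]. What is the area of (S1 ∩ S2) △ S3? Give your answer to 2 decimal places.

|S1 ∩ S2| = 14.4375.
|(S1 ∩ S2) ∩ S3| = 2.25.
|(S1 ∩ S2) △ S3| = 14.4375 + 21 − 4.5 = 30.94.

30.94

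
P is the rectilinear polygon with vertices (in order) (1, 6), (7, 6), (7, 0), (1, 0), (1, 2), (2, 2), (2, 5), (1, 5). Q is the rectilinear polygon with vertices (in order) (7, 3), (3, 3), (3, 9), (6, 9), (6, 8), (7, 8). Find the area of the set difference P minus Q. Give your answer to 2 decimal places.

|P| = 33, |P∩Q| = 12.
|P ∖ Q| = |P| − |P∩Q| = 33 − 12 = 21.00.

21.00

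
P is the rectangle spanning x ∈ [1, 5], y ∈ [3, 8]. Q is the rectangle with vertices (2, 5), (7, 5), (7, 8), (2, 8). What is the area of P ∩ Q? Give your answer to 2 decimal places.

9.00

|P∩Q|: x∈[2,5], y∈[5,8] → 3·3 = 9.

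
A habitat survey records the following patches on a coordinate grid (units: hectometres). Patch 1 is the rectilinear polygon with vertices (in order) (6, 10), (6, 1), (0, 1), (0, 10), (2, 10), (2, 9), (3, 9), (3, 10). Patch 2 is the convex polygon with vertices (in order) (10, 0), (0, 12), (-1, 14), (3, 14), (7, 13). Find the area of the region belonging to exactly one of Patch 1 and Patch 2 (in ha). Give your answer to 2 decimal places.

88.67

|Patch 1| = 53, |Patch 2| = 56.5, |Patch 1∩Patch 2| = 10.4167.
|Patch 1 △ Patch 2| = |Patch 1| + |Patch 2| − 2·|Patch 1∩Patch 2| = 53 + 56.5 − 20.8333 = 88.67.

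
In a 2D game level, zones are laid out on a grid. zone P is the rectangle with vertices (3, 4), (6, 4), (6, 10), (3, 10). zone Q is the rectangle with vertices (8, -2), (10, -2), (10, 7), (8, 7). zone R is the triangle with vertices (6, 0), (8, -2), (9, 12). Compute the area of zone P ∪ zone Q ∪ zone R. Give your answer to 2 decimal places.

48.11

By inclusion–exclusion:
Individual areas: |zone P| = 18, |zone Q| = 18, |zone R| = 15.
|zone P∩zone Q| = 0 (no overlap).
|zone P∩zone R| = 0.
|zone Q∩zone R| = 2.8929.
|zone P∩zone Q∩zone R| = 0.
|zone P ∪ zone Q ∪ zone R| = 51 − 2.8929 + 0 = 48.11.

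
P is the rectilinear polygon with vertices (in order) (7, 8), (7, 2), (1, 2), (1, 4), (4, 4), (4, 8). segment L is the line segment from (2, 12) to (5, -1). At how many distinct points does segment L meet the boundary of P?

2

The segment meets the boundary at (4.308,2), (3.846,4).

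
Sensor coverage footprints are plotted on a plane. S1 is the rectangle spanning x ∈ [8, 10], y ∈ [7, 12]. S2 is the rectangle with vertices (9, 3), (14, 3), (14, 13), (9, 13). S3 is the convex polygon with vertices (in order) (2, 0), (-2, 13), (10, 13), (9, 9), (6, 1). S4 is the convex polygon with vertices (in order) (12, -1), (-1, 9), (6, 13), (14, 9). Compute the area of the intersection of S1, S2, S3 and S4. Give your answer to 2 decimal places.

0.69

The intersection is the polygon with vertices (9,9), (9,11.5), (9.556,11.222).
By the shoelace formula its area is 0.69.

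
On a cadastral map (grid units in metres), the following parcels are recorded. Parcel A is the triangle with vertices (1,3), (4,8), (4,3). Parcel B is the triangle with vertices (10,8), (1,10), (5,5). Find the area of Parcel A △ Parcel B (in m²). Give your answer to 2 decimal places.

|Parcel A| = 7.5, |Parcel B| = 18.5, |Parcel A∩Parcel B| = 0.525.
|Parcel A △ Parcel B| = |Parcel A| + |Parcel B| − 2·|Parcel A∩Parcel B| = 7.5 + 18.5 − 1.05 = 24.95.

24.95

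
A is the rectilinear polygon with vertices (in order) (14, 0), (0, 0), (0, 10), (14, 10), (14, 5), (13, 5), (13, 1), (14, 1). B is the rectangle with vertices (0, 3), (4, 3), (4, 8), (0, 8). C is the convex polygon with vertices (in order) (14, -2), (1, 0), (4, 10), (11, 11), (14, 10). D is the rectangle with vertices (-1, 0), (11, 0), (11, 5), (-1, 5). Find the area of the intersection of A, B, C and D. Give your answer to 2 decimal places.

The intersection is the polygon with vertices (4,3), (1.9,3), (2.5,5), (4,5).
By the shoelace formula its area is 3.60.

3.60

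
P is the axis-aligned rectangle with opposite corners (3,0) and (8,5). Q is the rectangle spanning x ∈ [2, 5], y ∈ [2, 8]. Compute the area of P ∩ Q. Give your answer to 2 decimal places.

|P∩Q|: x∈[3,5], y∈[2,5] → 2·3 = 6.

6.00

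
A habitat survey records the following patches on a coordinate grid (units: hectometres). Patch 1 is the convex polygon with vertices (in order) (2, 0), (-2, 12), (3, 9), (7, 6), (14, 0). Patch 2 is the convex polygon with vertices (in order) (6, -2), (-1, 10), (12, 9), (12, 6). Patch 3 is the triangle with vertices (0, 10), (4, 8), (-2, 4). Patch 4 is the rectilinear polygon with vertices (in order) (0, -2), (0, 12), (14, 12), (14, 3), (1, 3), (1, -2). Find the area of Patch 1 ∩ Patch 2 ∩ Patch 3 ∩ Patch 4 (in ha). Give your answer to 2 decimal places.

7.50

The intersection is the polygon with vertices (0.182,9.909), (4,8), (1.24,6.16), (0,8.286), (0,9.923).
By the shoelace formula its area is 7.50.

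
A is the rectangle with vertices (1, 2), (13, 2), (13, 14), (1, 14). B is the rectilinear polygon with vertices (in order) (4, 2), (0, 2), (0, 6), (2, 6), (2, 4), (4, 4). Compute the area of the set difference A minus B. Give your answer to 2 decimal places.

136.00

|A| = 144, |A∩B| = 8.
|A ∖ B| = |A| − |A∩B| = 144 − 8 = 136.00.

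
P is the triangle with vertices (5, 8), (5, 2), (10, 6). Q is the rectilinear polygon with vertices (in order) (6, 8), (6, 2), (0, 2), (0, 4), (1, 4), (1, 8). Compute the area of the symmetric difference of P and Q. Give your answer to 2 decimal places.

36.20

|P| = 15, |Q| = 32, |P∩Q| = 5.4.
|P △ Q| = |P| + |Q| − 2·|P∩Q| = 15 + 32 − 10.8 = 36.20.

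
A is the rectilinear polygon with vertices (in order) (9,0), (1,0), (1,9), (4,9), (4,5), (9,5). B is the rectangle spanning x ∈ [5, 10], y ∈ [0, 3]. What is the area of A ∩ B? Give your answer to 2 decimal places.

12.00

The intersection is the polygon with vertices (5,0), (5,3), (9,3), (9,0).
By the shoelace formula its area is 12.00.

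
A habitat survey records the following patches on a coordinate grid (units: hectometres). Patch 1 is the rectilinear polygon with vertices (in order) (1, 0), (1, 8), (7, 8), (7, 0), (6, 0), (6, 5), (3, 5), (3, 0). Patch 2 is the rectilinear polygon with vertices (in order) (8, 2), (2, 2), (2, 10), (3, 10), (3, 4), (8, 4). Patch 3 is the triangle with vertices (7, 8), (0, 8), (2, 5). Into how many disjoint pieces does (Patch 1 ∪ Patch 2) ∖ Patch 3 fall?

2

(Patch 1 ∪ Patch 2) ∖ Patch 3 splits into 2 disjoint pieces (area 2, area 31.25).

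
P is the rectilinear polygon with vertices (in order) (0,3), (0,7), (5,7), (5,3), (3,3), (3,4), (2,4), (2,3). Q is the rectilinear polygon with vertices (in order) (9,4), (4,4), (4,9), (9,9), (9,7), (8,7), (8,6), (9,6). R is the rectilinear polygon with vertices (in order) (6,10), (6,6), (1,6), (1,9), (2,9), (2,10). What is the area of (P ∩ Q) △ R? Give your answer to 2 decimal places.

20.00

|P ∩ Q| = 3.
|(P ∩ Q) ∩ R| = 1.
|(P ∩ Q) △ R| = 3 + 19 − 2 = 20.00.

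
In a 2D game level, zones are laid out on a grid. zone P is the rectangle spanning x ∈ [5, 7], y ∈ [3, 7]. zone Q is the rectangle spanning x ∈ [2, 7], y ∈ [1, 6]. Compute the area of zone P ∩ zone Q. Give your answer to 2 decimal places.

|zone P∩zone Q|: x∈[5,7], y∈[3,6] → 2·3 = 6.

6.00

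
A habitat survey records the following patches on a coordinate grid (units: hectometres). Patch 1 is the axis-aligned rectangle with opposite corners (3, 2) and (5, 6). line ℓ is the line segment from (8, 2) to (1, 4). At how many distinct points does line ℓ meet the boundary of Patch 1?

The segment meets the boundary at (3,3.429), (5,2.857).

2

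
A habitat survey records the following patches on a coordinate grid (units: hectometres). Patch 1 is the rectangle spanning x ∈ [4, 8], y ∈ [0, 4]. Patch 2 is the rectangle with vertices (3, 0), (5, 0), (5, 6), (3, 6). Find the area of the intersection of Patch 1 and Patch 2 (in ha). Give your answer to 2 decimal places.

4.00

|Patch 1∩Patch 2|: x∈[4,5], y∈[0,4] → 1·4 = 4.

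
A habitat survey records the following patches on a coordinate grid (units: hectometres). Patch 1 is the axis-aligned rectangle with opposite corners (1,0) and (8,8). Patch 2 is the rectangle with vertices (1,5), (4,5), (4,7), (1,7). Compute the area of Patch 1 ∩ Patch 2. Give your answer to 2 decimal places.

6.00

|Patch 1∩Patch 2|: x∈[1,4], y∈[5,7] → 3·2 = 6.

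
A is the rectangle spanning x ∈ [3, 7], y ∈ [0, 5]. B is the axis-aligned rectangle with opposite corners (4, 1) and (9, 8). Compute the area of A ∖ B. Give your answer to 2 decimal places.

|A∩B|: x∈[4,7], y∈[1,5] → 3·4 = 12.
|A| = 20.
|A ∖ B| = |A| − |A∩B| = 20 − 12 = 8.00.

8.00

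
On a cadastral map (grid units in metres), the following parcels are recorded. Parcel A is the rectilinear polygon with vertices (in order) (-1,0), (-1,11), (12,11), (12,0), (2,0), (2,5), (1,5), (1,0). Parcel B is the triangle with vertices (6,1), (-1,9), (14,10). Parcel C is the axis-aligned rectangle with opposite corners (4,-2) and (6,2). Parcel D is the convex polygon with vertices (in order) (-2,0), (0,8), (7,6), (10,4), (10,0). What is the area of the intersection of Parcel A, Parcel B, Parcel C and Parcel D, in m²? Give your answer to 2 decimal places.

The intersection is the polygon with vertices (6,2), (6,1), (5.125,2).
By the shoelace formula its area is 0.44.

0.44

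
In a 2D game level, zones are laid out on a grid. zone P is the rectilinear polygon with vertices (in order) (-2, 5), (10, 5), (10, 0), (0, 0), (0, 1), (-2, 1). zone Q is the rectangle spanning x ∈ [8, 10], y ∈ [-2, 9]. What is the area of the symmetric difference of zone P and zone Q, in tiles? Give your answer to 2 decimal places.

|zone P| = 58, |zone Q| = 22, |zone P∩zone Q| = 10.
|zone P △ zone Q| = |zone P| + |zone Q| − 2·|zone P∩zone Q| = 58 + 22 − 20 = 60.00.

60.00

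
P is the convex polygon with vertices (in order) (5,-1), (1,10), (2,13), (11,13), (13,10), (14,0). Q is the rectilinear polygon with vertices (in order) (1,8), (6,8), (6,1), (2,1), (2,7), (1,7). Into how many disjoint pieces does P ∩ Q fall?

P ∩ Q is a single connected region.

1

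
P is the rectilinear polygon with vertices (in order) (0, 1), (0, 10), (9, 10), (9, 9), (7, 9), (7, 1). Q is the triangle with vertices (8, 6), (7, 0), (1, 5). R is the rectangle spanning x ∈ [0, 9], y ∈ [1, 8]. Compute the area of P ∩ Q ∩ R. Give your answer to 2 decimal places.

16.97

The intersection is the polygon with vertices (5.8,1), (1,5), (7,5.857), (7,1).
By the shoelace formula its area is 16.97.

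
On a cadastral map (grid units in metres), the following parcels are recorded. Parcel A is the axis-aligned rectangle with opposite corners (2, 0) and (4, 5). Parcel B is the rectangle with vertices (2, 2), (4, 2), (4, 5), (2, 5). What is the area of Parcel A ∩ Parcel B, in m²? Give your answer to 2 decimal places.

|Parcel A∩Parcel B|: x∈[2,4], y∈[2,5] → 2·3 = 6.

6.00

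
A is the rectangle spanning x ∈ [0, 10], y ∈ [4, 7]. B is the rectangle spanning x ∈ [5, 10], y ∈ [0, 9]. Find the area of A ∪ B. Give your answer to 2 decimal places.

60.00

By inclusion–exclusion:
Individual areas: |A| = 30, |B| = 45.
|A∩B|: x∈[5,10], y∈[4,7] → 5·3 = 15.
|A ∪ B| = 75 − 15 = 60.00.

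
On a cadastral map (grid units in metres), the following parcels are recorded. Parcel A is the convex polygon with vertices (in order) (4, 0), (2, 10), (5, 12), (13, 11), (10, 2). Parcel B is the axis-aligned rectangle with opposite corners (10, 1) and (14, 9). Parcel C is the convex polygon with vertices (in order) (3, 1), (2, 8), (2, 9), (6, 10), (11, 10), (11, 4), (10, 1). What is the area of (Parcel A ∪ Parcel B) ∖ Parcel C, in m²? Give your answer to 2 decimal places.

|Parcel A ∪ Parcel B| = 113.3333.
|(Parcel A ∪ Parcel B) ∩ Parcel C| = 67.9952.
|(Parcel A ∪ Parcel B) ∖ Parcel C| = 113.3333 − 67.9952 = 45.34.

45.34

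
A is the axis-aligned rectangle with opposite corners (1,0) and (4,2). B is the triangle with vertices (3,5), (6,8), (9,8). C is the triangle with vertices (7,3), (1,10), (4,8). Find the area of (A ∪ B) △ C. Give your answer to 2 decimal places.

|A ∪ B| = 10.5.
|(A ∪ B) ∩ C| = 0.45.
|(A ∪ B) △ C| = 10.5 + 4.5 − 0.9 = 14.10.

14.10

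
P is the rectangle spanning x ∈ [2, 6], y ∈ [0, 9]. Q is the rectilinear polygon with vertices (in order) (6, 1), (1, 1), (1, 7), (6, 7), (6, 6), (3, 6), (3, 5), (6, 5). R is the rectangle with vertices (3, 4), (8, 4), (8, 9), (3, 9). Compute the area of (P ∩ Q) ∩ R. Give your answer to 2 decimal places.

6.00

|P ∩ Q| = 21.
|(P ∩ Q) ∩ R| = 6.00.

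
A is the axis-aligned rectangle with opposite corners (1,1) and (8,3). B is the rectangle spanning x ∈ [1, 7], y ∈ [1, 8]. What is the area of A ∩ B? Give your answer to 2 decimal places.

|A∩B|: x∈[1,7], y∈[1,3] → 6·2 = 12.

12.00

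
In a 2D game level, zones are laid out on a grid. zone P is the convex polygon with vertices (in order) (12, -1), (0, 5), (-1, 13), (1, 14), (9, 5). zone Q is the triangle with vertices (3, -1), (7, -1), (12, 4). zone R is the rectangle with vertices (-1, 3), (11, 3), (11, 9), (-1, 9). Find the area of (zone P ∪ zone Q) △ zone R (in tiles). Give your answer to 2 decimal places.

|zone P ∪ zone Q| = 83.2159.
|(zone P ∪ zone Q) ∩ zone R| = 45.0667.
|(zone P ∪ zone Q) △ zone R| = 83.2159 + 72 − 90.1333 = 65.08.

65.08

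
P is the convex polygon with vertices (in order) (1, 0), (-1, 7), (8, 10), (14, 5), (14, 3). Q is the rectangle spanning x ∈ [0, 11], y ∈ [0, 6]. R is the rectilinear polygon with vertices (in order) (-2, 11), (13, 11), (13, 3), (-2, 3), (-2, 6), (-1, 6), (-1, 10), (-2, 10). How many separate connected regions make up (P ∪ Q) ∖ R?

1

(P ∪ Q) ∖ R is a single connected region.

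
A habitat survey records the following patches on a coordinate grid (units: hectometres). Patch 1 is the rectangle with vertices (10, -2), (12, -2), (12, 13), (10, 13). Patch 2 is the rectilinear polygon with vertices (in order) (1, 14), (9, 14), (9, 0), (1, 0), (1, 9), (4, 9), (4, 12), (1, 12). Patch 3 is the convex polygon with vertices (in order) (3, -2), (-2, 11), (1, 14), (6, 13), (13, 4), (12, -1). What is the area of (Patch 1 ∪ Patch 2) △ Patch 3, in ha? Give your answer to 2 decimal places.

|Patch 1 ∪ Patch 2| = 133.
|(Patch 1 ∪ Patch 2) ∩ Patch 3| = 105.1101.
|(Patch 1 ∪ Patch 2) △ Patch 3| = 133 + 154 − 210.2203 = 76.78.

76.78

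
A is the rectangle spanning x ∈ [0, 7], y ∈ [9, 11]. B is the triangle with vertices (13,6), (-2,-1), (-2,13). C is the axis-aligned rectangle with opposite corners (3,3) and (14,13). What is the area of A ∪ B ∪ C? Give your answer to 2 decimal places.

171.43

By inclusion–exclusion:
Individual areas: |A| = 14, |B| = 105, |C| = 110.
|A∩B| = 8.8571.
|A∩C|: x∈[3,7], y∈[9,11] → 4·2 = 8.
|B∩C| = 43.6905.
|A∩B∩C| = 2.9762.
|A ∪ B ∪ C| = 229 − 60.5476 + 2.9762 = 171.43.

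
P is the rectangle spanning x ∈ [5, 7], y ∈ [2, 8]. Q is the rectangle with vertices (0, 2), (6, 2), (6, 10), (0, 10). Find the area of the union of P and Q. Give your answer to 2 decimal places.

54.00

By inclusion–exclusion:
Individual areas: |P| = 12, |Q| = 48.
|P∩Q|: x∈[5,6], y∈[2,8] → 1·6 = 6.
|P ∪ Q| = 60 − 6 = 54.00.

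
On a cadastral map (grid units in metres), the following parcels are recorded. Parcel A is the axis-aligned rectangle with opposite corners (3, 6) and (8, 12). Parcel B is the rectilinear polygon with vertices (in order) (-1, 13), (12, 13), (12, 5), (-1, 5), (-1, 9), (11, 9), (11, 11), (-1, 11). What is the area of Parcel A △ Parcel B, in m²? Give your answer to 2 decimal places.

70.00

|Parcel A| = 30, |Parcel B| = 80, |Parcel A∩Parcel B| = 20.
|Parcel A △ Parcel B| = |Parcel A| + |Parcel B| − 2·|Parcel A∩Parcel B| = 30 + 80 − 40 = 70.00.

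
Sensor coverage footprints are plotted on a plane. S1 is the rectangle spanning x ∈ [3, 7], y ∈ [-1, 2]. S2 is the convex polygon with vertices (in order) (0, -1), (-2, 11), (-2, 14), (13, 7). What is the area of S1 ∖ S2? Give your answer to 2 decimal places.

10.92

|S1| = 12, |S1∩S2| = 1.0817.
|S1 ∖ S2| = |S1| − |S1∩S2| = 12 − 1.0817 = 10.92.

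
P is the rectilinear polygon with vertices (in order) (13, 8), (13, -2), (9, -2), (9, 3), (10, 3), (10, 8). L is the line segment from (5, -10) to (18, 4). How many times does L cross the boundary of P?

2

The segment meets the boundary at (13,-1.385), (12.429,-2).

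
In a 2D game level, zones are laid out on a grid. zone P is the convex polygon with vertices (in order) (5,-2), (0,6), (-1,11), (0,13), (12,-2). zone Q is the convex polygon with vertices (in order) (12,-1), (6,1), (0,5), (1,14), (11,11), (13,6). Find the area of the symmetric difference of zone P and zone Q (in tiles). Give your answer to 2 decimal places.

|zone P| = 73.5, |zone Q| = 131, |zone P∩zone Q| = 44.935.
|zone P △ zone Q| = |zone P| + |zone Q| − 2·|zone P∩zone Q| = 73.5 + 131 − 89.8699 = 114.63.

114.63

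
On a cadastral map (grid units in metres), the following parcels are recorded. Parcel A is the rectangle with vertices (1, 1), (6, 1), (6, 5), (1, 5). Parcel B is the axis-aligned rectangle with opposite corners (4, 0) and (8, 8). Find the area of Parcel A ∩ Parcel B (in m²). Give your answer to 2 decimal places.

|Parcel A∩Parcel B|: x∈[4,6], y∈[1,5] → 2·4 = 8.

8.00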